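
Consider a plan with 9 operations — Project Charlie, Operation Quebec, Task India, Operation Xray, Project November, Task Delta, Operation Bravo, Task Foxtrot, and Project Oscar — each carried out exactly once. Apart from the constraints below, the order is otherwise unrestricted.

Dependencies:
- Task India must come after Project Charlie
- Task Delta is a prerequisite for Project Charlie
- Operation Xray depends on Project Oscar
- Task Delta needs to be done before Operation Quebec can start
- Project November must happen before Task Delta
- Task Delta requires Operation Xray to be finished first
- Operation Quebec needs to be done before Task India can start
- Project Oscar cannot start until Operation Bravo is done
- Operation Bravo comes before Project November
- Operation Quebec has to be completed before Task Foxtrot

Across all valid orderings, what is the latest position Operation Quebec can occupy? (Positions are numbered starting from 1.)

Following every chain forward from Operation Quebec, the operations that must come later are Task India, Task Foxtrot — 2 of them.
With 2 mandatory successors out of 9 operations total, the latest slot for Operation Quebec is 9−2 = 7, and it's reachable by doing all non-successors before Operation Quebec.

7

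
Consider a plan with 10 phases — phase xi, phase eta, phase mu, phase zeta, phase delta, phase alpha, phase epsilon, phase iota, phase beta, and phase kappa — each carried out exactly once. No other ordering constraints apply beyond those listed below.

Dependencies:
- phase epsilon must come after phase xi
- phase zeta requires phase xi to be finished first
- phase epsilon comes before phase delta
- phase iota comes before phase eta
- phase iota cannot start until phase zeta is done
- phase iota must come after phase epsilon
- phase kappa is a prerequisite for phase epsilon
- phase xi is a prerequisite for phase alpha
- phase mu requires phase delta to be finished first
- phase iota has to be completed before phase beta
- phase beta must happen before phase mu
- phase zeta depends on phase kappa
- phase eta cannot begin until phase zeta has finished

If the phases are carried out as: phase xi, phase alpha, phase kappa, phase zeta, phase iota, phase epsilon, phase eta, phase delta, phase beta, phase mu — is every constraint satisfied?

No

Here phase epsilon comes after phase iota.
That contradicts the constraint that phase epsilon must precede phase iota.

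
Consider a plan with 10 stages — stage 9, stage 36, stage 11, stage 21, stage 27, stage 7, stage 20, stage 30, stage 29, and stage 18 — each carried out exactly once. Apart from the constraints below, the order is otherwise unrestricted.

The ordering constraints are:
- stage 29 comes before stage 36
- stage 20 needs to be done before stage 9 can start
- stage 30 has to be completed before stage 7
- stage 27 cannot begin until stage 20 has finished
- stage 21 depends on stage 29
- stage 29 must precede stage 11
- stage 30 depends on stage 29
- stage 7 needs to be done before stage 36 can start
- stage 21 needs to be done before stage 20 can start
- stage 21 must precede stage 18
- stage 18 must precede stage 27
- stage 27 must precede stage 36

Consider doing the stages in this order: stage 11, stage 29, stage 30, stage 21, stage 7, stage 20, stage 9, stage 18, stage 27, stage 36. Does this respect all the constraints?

In the proposed order, stage 11 appears before stage 29.
That contradicts the constraint that stage 29 must precede stage 11.

No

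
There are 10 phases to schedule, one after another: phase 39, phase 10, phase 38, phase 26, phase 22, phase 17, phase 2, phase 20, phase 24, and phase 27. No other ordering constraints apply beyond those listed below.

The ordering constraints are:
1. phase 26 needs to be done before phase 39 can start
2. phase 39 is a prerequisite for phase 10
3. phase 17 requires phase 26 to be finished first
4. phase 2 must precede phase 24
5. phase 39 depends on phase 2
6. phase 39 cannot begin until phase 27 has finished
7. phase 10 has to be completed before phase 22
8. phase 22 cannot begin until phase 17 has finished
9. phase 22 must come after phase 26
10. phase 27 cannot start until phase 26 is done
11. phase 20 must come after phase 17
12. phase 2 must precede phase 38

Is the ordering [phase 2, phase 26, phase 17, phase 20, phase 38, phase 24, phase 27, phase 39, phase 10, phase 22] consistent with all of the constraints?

Yes

Going through the constraints one by one, each required predecessor appears earlier in the sequence than its dependent — e.g. phase 26 (position 2) is before phase 22 (position 10), as required.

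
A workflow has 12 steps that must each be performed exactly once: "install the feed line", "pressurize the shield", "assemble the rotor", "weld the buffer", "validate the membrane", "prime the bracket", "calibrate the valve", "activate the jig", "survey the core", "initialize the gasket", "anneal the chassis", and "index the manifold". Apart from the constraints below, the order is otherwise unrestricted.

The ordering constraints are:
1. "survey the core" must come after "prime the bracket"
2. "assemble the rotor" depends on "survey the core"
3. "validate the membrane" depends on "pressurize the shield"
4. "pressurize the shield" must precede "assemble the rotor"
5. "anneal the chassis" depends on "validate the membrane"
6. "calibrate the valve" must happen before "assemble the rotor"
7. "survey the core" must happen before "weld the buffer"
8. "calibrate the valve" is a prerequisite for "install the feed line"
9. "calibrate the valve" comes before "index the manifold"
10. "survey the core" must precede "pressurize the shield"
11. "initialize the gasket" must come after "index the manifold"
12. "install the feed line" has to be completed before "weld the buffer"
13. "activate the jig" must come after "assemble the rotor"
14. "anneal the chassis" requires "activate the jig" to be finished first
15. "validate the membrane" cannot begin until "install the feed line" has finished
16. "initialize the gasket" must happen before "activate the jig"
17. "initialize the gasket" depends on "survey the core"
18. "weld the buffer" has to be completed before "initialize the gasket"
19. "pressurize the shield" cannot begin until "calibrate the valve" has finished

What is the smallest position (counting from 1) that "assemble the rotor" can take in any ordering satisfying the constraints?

5

The steps that are forced before "assemble the rotor", directly or transitively, are "pressurize the shield", "prime the bracket", "calibrate the valve", "survey the core". That's 4 steps.
With 4 mandatory predecessors, the earliest "assemble the rotor" can sit is position 4+1 = 5, and placing just those 4 first achieves it.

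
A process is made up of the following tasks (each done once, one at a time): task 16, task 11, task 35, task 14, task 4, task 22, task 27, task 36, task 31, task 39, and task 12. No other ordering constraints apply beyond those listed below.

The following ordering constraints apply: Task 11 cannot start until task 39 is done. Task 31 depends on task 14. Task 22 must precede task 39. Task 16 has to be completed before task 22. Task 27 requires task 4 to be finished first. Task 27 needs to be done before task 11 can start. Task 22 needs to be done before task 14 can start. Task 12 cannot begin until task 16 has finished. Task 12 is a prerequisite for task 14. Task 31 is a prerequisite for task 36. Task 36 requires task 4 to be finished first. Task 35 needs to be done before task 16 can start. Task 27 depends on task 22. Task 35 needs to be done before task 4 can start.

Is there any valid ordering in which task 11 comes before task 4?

No

The constraints give a chain task 4 → task 27 → task 11, which forces task 4 before task 11.
Hence task 11 can never be scheduled before task 4.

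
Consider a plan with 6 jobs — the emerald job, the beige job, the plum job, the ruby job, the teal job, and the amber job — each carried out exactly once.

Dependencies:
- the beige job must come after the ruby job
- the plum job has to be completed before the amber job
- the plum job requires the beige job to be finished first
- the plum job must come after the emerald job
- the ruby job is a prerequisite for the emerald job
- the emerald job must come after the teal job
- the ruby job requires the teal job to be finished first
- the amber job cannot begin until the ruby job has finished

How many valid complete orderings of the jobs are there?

2

Only the teal job has no prerequisites, so it must go first.
Enumerating by repeatedly choosing an available job (one whose prerequisites are all placed) gives 2 distinct complete orderings.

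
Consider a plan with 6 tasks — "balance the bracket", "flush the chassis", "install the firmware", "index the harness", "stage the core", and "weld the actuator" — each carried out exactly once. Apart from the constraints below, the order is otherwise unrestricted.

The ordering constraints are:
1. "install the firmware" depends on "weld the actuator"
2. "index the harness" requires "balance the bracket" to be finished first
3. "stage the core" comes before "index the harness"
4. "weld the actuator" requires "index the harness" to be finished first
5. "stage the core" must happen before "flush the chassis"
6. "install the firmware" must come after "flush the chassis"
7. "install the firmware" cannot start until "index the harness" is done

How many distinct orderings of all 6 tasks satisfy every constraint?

7

The tasks with no prerequisites are "balance the bracket", "stage the core"; any of them can be placed first.
Counting all ways to extend the partial order to a total order gives 7.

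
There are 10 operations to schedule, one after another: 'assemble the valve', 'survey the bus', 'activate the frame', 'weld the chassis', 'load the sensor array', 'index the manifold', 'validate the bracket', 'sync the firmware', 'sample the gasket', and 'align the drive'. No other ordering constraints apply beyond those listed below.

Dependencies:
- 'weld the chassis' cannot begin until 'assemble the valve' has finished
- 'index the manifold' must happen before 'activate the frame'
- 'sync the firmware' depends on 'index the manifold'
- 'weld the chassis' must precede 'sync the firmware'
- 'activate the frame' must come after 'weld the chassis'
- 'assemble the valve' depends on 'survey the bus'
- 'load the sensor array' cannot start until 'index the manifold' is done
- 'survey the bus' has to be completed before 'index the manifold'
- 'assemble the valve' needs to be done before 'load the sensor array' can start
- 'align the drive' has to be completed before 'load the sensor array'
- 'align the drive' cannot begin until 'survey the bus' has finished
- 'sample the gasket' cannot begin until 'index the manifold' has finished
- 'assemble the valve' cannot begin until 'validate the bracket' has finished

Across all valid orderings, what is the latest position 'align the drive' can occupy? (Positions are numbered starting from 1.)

Following the constraints forward from 'align the drive', its only required successor is 'load the sensor array'.
With 1 mandatory successor out of 10 operations total, the latest slot for 'align the drive' is 10−1 = 9, and it's reachable by doing all non-successors before 'align the drive'.

9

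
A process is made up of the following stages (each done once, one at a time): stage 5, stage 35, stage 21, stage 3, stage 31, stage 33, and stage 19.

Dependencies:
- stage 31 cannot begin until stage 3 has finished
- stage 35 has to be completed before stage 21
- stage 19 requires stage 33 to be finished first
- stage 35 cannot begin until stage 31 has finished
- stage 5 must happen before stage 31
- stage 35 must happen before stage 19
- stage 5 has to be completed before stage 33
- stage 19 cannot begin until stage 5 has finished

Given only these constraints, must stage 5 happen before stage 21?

There is a constraint chain stage 5 → stage 31 → stage 35 → stage 21.
Hence stage 5 necessarily comes before stage 21.

Yes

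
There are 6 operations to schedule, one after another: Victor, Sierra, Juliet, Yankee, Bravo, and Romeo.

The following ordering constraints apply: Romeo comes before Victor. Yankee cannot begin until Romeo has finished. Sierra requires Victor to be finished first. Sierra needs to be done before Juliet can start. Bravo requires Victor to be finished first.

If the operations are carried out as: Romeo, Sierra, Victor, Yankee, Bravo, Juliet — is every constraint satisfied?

Here Victor comes after Sierra.
Since Victor is required before Sierra, the ordering is invalid.

No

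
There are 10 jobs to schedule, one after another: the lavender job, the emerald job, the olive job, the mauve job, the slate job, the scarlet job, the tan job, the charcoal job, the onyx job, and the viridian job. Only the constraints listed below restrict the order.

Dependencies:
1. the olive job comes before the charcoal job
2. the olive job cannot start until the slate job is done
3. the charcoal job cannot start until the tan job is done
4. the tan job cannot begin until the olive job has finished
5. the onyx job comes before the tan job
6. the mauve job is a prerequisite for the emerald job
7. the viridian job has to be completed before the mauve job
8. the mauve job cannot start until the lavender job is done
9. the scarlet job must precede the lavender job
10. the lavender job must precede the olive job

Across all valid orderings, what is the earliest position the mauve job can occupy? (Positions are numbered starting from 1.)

Every job that must precede the mauve job has to come before it. Tracing all chains that end at the mauve job, those jobs are: the lavender job, the scarlet job, the viridian job — 3 in total.
So at minimum 3 jobs come before the mauve job, putting the mauve job no earlier than position 4. That position is achievable by scheduling exactly those predecessors first.

4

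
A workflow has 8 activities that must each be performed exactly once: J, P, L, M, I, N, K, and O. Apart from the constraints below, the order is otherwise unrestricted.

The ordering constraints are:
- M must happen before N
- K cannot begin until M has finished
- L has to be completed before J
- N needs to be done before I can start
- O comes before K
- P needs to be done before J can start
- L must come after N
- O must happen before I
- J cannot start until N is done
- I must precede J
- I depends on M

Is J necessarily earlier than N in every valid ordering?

The constraints actually force N before J (via N → J), not the other way around.
So J does not have to come before N — it cannot.

No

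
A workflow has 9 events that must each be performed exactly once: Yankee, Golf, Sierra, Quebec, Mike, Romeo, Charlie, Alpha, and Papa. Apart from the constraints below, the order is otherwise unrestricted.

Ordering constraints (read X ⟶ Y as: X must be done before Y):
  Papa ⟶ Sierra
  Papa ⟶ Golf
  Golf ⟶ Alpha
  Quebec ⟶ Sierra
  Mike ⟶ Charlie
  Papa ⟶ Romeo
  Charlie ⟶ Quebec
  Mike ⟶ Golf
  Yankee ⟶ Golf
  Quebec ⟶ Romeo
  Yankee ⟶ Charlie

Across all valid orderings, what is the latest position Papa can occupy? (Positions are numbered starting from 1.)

5

The events that are forced after Papa, directly or by a chain of constraints, are Golf, Sierra, Romeo, Alpha. That's 4 events.
So at least 4 events follow Papa, putting Papa no later than position 5. That position is achievable by scheduling everything else first.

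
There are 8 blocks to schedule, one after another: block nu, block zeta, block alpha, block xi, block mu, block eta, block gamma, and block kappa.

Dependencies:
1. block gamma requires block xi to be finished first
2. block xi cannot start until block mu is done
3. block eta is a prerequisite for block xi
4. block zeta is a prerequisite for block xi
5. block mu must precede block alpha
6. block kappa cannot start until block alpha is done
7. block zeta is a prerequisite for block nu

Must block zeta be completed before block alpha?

No

No chain of constraints connects block zeta to block alpha in either direction.
There exist valid orderings with block alpha before block zeta, so block zeta is not required to come first.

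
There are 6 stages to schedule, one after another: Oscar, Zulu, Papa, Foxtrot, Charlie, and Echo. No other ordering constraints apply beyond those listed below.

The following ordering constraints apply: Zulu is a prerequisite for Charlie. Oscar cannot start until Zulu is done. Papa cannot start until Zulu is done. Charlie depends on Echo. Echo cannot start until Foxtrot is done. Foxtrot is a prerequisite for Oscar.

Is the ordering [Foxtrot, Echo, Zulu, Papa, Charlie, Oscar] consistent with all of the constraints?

Yes

Every stated constraint is respected: Foxtrot sits at position 1, ahead of Oscar at position 6, and each of the other listed pairs likewise has the predecessor earlier in the sequence.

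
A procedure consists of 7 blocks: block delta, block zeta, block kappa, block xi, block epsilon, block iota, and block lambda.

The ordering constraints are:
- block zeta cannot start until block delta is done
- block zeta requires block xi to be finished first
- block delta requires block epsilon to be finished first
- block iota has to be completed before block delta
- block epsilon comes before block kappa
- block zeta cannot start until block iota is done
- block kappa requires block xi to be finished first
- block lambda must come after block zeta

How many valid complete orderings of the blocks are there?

The blocks with no prerequisites are block xi, block epsilon, block iota; any of them can be placed first.
Counting all ways to extend the partial order to a total order gives 32.

32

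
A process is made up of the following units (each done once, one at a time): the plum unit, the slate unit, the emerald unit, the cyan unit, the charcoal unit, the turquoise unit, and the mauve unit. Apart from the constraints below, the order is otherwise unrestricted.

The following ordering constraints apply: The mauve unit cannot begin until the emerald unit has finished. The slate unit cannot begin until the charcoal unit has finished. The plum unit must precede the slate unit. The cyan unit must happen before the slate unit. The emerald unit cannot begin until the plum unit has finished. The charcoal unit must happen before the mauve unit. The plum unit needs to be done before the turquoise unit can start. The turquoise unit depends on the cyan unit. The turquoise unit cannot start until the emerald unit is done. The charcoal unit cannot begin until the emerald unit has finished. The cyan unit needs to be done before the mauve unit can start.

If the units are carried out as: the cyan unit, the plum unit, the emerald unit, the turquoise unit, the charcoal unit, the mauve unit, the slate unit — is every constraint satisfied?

Checking each listed constraint against this order: for instance, the cyan unit is in position 1 and the slate unit in position 7, so that constraint holds — and the remaining constraints check out the same way.

Yes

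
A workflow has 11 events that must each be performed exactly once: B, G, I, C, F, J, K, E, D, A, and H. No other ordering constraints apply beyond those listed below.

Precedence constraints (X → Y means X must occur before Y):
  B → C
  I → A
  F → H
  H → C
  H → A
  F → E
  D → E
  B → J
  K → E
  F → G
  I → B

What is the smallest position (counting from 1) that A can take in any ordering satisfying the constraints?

The events that are forced before A, directly or transitively, are I, F, H. That's 3 events.
With 3 mandatory predecessors, the earliest A can sit is position 3+1 = 4, and placing just those 3 first achieves it.

4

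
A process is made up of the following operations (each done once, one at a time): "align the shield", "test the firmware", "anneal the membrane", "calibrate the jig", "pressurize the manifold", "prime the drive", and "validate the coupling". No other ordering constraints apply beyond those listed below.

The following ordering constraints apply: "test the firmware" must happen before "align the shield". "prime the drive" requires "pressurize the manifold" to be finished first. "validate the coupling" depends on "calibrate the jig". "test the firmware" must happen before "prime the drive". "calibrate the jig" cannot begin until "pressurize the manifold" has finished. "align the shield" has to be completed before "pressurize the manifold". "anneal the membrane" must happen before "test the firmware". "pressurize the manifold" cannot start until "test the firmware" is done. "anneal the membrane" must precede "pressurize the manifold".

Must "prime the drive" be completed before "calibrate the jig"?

Nothing in the constraints links "prime the drive" and "calibrate the jig"; they are unordered relative to each other.
There exist valid orderings with "calibrate the jig" before "prime the drive", so "prime the drive" is not required to come first.

No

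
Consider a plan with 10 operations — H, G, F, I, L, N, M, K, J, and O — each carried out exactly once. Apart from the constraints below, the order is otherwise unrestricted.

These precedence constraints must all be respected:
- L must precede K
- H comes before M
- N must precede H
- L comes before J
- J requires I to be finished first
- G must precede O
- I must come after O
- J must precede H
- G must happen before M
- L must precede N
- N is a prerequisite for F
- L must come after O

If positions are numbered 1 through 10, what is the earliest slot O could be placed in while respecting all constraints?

The only operation forced before O (directly or transitively) is G.
So at minimum 1 operation comes before O, putting O no earlier than position 2. That position is achievable by scheduling exactly that predecessor first.

2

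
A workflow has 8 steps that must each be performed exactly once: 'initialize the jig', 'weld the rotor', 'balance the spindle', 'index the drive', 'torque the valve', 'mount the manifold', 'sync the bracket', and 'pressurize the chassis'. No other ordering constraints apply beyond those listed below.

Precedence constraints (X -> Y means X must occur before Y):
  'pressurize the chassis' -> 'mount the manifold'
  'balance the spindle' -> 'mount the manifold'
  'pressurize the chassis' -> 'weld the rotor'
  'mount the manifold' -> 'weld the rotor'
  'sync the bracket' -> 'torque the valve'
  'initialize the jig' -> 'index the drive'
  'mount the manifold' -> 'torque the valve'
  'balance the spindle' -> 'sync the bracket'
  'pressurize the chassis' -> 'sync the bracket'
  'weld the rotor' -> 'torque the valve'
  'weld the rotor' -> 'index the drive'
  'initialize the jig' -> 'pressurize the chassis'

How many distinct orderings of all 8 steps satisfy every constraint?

21

2 steps have no prerequisites ('initialize the jig', 'balance the spindle'), so any of them could come first.
Systematically extending each partial ordering one step at a time and counting, there are 21 complete orderings.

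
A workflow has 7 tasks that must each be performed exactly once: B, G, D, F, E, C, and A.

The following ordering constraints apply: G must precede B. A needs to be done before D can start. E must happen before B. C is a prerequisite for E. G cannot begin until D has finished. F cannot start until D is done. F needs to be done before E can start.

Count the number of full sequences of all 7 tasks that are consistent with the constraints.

14

2 tasks have no prerequisites (C, A), so any of them could come first.
Systematically extending each partial ordering one task at a time and counting, there are 14 complete orderings.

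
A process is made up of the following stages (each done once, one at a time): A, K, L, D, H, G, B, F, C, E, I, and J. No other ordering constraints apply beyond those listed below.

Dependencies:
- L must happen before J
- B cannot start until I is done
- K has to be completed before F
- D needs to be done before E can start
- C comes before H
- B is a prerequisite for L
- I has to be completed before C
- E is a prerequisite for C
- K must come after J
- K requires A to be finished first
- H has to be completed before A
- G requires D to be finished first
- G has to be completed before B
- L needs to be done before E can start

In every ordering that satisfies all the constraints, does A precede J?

A and J are not related by any chain of constraints.
There exist valid orderings with J before A, so A is not required to come first.

No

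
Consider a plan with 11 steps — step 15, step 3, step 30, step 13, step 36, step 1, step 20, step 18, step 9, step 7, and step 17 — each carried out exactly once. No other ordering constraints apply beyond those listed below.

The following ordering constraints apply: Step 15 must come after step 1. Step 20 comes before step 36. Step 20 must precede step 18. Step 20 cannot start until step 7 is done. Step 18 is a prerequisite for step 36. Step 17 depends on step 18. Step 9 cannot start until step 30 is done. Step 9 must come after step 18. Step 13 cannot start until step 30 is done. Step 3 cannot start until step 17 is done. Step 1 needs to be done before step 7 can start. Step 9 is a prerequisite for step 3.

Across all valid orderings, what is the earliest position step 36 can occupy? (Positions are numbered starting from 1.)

5

Every step that must precede step 36 has to come before it. Tracing all chains that end at step 36, those steps are: step 1, step 20, step 18, step 7 — 4 in total.
With 4 mandatory predecessors, the earliest step 36 can sit is position 4+1 = 5, and placing just those 4 first achieves it.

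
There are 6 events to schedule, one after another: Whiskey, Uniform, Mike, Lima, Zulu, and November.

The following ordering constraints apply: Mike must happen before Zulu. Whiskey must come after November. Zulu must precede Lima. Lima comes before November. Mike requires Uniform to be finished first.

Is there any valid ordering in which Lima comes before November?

Every valid ordering already has Lima before November (the constraints require it), so in particular at least one does.

Yes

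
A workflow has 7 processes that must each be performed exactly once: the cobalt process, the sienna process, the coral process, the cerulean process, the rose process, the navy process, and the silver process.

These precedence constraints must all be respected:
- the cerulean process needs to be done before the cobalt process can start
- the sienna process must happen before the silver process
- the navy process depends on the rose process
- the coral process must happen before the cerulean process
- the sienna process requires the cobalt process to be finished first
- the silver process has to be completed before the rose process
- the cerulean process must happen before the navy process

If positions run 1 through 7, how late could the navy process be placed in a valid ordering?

The navy process has no required successors, so nothing stops it from going last (position 7).

7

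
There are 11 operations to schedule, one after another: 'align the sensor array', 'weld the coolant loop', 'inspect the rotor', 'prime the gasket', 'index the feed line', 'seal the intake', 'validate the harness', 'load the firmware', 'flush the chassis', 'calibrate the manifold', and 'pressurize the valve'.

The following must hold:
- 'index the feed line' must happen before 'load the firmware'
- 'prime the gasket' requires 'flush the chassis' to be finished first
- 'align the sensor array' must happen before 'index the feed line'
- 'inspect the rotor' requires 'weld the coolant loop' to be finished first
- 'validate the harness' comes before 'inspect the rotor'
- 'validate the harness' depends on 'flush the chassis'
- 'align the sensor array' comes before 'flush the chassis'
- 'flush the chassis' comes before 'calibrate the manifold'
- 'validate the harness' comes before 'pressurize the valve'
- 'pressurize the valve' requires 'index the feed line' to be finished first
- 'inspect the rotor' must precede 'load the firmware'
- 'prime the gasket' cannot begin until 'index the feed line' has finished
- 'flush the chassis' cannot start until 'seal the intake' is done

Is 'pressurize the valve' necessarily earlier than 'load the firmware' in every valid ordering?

Nothing in the constraints links 'pressurize the valve' and 'load the firmware'; they are unordered relative to each other.
A valid ordering placing 'load the firmware' before 'pressurize the valve' exists, so the answer is no.

No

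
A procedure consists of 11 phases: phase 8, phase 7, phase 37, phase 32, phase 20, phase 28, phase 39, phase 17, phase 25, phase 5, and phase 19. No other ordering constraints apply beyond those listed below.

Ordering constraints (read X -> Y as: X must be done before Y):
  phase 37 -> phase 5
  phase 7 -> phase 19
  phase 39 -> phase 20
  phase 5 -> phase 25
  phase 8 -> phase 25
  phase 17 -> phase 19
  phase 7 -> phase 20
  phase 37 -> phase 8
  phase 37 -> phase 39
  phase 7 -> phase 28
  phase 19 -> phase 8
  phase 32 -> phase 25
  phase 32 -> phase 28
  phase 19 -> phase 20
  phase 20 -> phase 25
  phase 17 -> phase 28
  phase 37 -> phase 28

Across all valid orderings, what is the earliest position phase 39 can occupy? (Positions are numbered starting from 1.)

The only phase forced before phase 39 (directly or transitively) is phase 37.
So at minimum 1 phase comes before phase 39, putting phase 39 no earlier than position 2. That position is achievable by scheduling exactly that predecessor first.

2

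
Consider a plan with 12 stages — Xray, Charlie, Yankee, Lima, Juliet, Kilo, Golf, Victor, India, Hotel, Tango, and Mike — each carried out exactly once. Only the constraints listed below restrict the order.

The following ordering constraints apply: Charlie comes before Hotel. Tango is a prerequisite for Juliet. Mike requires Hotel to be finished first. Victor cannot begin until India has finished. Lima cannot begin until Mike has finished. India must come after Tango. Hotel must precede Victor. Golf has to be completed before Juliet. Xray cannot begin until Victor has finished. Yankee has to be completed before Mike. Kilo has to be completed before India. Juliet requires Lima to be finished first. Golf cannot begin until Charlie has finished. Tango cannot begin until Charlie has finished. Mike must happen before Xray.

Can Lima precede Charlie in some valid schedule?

No

The constraints give a chain Charlie → Hotel → Mike → Lima, which forces Charlie before Lima.
So no valid ordering can have Lima before Charlie.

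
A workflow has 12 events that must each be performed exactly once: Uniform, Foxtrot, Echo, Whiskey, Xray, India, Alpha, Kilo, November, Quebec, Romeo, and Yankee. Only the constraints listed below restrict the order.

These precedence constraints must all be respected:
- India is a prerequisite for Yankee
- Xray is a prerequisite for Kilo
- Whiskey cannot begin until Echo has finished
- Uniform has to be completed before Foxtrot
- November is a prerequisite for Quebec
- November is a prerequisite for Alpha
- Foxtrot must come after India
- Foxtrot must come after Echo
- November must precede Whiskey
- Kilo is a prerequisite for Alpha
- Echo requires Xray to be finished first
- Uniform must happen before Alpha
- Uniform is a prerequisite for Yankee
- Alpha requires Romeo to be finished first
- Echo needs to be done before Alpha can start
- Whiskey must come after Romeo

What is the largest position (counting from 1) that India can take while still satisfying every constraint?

10

Every event that must follow India has to come after it. Tracing all chains starting from India, those events are: Foxtrot, Yankee — 2 in total.
With 2 mandatory successors out of 12 events total, the latest slot for India is 12−2 = 10, and it's reachable by doing all non-successors before India.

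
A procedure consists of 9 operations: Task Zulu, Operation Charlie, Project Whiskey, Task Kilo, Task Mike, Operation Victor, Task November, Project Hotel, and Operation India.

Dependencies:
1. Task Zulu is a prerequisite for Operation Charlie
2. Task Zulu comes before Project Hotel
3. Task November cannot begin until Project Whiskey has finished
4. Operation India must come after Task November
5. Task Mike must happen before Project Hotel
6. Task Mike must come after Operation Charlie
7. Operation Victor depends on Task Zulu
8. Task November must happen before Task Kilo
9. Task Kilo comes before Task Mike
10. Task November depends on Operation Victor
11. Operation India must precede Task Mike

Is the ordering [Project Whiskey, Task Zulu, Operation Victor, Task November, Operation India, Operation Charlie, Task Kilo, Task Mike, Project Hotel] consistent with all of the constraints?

Yes

Going through the constraints one by one, each required predecessor appears earlier in the sequence than its dependent — e.g. Task Zulu (position 2) is before Project Hotel (position 9), as required.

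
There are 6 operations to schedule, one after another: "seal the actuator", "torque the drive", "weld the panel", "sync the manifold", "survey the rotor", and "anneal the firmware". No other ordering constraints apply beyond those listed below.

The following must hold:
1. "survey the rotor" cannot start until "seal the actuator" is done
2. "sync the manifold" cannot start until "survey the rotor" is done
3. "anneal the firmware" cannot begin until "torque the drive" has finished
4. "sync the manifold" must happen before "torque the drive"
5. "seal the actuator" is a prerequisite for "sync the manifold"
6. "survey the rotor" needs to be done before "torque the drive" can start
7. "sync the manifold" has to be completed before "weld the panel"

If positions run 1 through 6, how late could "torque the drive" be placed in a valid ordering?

5

The only operation forced after "torque the drive" (directly or by a chain) is "anneal the firmware".
With 1 mandatory successor out of 6 operations total, the latest slot for "torque the drive" is 6−1 = 5, and it's reachable by doing all non-successors before "torque the drive".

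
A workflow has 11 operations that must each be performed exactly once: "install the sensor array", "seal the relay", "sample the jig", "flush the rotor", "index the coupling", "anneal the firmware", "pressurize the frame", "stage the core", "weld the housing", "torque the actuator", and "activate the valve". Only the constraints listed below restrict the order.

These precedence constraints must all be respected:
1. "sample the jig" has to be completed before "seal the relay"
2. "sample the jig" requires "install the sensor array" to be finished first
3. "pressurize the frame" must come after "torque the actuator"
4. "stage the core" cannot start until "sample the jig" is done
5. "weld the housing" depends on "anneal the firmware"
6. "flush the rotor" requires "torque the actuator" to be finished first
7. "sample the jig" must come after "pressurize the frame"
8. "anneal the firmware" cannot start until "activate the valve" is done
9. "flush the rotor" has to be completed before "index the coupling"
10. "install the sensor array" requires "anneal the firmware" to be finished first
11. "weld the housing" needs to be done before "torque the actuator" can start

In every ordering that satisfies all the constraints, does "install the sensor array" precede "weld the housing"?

Nothing in the constraints links "install the sensor array" and "weld the housing"; they are unordered relative to each other.
There exist valid orderings with "weld the housing" before "install the sensor array", so "install the sensor array" is not required to come first.

No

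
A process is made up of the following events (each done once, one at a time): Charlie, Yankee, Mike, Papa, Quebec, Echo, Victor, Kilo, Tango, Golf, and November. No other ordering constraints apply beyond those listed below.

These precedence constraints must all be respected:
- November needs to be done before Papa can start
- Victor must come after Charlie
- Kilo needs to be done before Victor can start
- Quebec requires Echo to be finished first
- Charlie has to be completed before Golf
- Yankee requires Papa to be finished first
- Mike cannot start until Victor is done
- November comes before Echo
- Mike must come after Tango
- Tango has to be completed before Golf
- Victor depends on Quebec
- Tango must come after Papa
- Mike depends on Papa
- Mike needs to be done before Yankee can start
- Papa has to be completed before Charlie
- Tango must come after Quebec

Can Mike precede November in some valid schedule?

There is a dependency chain November → Papa → Mike, so Mike always comes after November.
Hence Mike can never be scheduled before November.

No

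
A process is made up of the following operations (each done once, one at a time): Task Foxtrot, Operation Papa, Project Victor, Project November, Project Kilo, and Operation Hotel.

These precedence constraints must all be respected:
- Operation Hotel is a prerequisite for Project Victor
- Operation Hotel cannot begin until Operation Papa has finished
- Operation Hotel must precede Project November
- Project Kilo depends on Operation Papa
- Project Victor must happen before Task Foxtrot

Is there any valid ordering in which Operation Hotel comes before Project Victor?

The constraints force Operation Hotel before Project Victor, so yes — every valid ordering has Operation Hotel earlier.

Yes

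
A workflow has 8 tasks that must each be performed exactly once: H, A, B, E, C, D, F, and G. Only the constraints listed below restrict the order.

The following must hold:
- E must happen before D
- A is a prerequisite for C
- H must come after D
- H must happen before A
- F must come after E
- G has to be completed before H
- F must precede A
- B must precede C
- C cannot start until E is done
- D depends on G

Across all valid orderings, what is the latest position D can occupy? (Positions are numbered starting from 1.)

5

Every task that must follow D has to come after it. Tracing all chains starting from D, those tasks are: H, A, C — 3 in total.
So at least 3 tasks follow D, putting D no later than position 5. That position is achievable by scheduling everything else first.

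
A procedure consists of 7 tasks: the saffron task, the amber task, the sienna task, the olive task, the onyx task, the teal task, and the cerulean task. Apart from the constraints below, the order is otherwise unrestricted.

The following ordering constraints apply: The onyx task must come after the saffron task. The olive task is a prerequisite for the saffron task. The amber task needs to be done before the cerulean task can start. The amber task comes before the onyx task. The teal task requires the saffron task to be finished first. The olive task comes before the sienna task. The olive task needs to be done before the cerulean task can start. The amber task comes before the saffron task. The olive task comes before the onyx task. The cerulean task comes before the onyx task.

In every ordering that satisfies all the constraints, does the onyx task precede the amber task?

In fact the dependencies run the other way: the amber task → the onyx task.
So the onyx task never precedes the amber task.

No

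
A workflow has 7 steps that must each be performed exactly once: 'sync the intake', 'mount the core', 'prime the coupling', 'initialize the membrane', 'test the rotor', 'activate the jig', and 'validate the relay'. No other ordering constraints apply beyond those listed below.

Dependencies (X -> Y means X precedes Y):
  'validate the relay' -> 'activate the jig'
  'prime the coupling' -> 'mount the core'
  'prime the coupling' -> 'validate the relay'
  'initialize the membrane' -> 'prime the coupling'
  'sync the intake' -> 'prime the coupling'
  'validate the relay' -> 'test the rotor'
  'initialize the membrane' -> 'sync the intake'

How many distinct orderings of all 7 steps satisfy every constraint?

8

'initialize the membrane' is the only step with nothing required before it, so every ordering starts there.
Enumerating by repeatedly choosing an available step (one whose prerequisites are all placed) gives 8 distinct complete orderings.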